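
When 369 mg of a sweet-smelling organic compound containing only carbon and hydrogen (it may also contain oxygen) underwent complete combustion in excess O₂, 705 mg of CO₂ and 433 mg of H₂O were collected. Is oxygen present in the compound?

mol C = 0.705 g CO₂ ÷ 44.009 g/mol = 0.01602 mol
mol H = 2 × 0.433 g H₂O ÷ 18.015 g/mol = 0.04807 mol
C and H account for only 0.2409 g of the 0.369 g sample; the remaining 0.1281 g must be oxygen.

yes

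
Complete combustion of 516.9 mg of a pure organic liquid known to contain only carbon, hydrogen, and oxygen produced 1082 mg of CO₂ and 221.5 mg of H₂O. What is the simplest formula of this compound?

mol C = 1.082 g CO₂ ÷ 44.009 g/mol = 0.024586 mol
mol H = 2 × 0.2215 g H₂O ÷ 18.015 g/mol = 0.024591 mol
mass O = 0.5169 − (0.29530 + 0.024787) = 0.19681 g → mol O = 0.19681 ÷ 15.999 = 0.012301 mol
Divide by the smallest (0.012301 mol): C 1.999, H 1.999, O 1.000

C2H2O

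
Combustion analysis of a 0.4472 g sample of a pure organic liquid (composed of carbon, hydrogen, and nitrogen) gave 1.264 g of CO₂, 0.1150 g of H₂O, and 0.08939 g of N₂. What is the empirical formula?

C9H4N2

mol C = 1.264 g CO₂ ÷ 44.009 g/mol = 0.028721 mol
mol H = 2 × 0.1150 g H₂O ÷ 18.015 g/mol = 0.012767 mol
mol N = 2 × 0.08939 g N₂ ÷ 28.014 g/mol = 0.0063818 mol
Divide by the smallest (0.0063818 mol): C 4.501, H 2.001, N 1.000
Multiplying each by 2 gives whole numbers: C 9.00, H 4.00, N 2.00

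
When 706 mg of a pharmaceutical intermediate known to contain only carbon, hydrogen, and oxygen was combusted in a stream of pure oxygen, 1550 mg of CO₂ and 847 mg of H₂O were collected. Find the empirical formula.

C3H8O

mol C = 1.55 g CO₂ ÷ 44.009 g/mol = 0.03522 mol
mol H = 2 × 0.847 g H₂O ÷ 18.015 g/mol = 0.09403 mol
mass O = 0.706 − (0.4230 + 0.09479) = 0.1882 g → mol O = 0.1882 ÷ 15.999 = 0.01176 mol
Divide by the smallest (0.01176 mol): C 2.994, H 7.994, O 1.000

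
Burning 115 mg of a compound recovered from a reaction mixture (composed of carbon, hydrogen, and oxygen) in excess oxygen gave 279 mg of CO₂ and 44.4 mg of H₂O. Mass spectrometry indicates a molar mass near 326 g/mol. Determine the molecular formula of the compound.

mol C = 0.279 g CO₂ ÷ 44.009 g/mol = 0.006340 mol
mol H = 2 × 0.0444 g H₂O ÷ 18.015 g/mol = 0.004929 mol
mass O = 0.115 − (0.07615 + 0.004969) = 0.03389 g → mol O = 0.03389 ÷ 15.999 = 0.002118 mol
Divide by the smallest (0.002118 mol): C 2.993, H 2.327, O 1.000
Multiplying each by 3 gives whole numbers: C 8.98, H 6.98, O 3.00
Empirical formula: C9H7O3
Empirical-formula mass = 163.15 g/mol; 326 ÷ 163.15 ≈ 2, so the molecular formula is C18H14O6.

C18H14O6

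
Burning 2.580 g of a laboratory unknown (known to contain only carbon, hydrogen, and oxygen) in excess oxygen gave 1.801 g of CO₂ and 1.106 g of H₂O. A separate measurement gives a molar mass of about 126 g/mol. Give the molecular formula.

C2H6O6

mol C = 1.801 g CO₂ ÷ 44.009 g/mol = 0.040923 mol
mol H = 2 × 1.106 g H₂O ÷ 18.015 g/mol = 0.12279 mol
mass O = 2.580 − (0.49153 + 0.12377) = 1.9647 g → mol O = 1.9647 ÷ 15.999 = 0.12280 mol
Divide by the smallest (0.040923 mol): C 1.000, H 3.000, O 3.001
Empirical formula: CH3O3
Empirical-formula mass = 63.03 g/mol; 126 ÷ 63.03 ≈ 2, so the molecular formula is C2H6O6.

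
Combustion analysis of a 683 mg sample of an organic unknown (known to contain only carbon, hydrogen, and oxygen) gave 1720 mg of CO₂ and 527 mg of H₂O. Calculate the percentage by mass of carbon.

68.7%

mol C = 1.72 g CO₂ ÷ 44.009 g/mol = 0.03908 mol
mol H = 2 × 0.527 g H₂O ÷ 18.015 g/mol = 0.05851 mol
mass O = 0.683 − (0.4694 + 0.05897) = 0.1546 g → mol O = 0.1546 ÷ 15.999 = 0.009663 mol
mass % C = 0.4694 g ÷ 0.683 g × 100%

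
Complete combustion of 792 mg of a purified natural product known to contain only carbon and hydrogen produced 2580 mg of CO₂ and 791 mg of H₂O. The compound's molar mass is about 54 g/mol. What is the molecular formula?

C4H6

mol C = 2.58 g CO₂ ÷ 44.009 g/mol = 0.05862 mol
mol H = 2 × 0.791 g H₂O ÷ 18.015 g/mol = 0.08782 mol
Divide by the smallest (0.05862 mol): C 1.000, H 1.498
Multiplying each by 2 gives whole numbers: C 2.00, H 3.00
Empirical formula: C2H3
Empirical-formula mass = 27.05 g/mol; 54 ÷ 27.05 ≈ 2, so the molecular formula is C4H6.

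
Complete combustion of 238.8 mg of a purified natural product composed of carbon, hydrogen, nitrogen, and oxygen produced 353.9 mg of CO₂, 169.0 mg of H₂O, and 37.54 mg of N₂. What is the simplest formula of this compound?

C3H7NO2

mol C = 0.3539 g CO₂ ÷ 44.009 g/mol = 0.0080415 mol
mol H = 2 × 0.1690 g H₂O ÷ 18.015 g/mol = 0.018762 mol
mol N = 2 × 0.03754 g N₂ ÷ 28.014 g/mol = 0.0026801 mol
mass O = 0.2388 − (0.096587 + 0.018912 + 0.037540) = 0.085761 g → mol O = 0.085761 ÷ 15.999 = 0.0053604 mol
Divide by the smallest (0.0026801 mol): C 3.000, H 7.001, N 1.000, O 2.000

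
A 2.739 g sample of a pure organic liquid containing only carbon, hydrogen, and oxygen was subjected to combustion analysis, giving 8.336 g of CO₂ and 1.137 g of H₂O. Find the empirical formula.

C9H6O

mol C = 8.336 g CO₂ ÷ 44.009 g/mol = 0.18942 mol
mol H = 2 × 1.137 g H₂O ÷ 18.015 g/mol = 0.12623 mol
mass O = 2.739 − (2.2751 + 0.12724) = 0.33669 g → mol O = 0.33669 ÷ 15.999 = 0.021044 mol
Divide by the smallest (0.021044 mol): C 9.001, H 5.998, O 1.000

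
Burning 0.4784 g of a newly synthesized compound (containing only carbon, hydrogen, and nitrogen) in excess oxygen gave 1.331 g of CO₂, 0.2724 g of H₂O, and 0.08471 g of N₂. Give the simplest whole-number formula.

mol C = 1.331 g CO₂ ÷ 44.009 g/mol = 0.030244 mol
mol H = 2 × 0.2724 g H₂O ÷ 18.015 g/mol = 0.030241 mol
mol N = 2 × 0.08471 g N₂ ÷ 28.014 g/mol = 0.0060477 mol
Divide by the smallest (0.0060477 mol): C 5.001, H 5.000, N 1.000

C5H5N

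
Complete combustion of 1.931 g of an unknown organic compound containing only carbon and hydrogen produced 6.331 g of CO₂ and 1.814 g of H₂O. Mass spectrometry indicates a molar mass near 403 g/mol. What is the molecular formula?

mol C = 6.331 g CO₂ ÷ 44.009 g/mol = 0.14386 mol
mol H = 2 × 1.814 g H₂O ÷ 18.015 g/mol = 0.20139 mol
Divide by the smallest (0.14386 mol): C 1.000, H 1.400
Multiplying each by 5 gives whole numbers: C 5.00, H 7.00
Empirical formula: C5H7
Empirical-formula mass = 67.11 g/mol; 403 ÷ 67.11 ≈ 6, so the molecular formula is C30H42.

C30H42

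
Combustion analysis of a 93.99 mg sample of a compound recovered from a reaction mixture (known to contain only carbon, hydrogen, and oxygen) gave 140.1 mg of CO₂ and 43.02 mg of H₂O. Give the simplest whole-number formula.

C2H3O2

mol C = 0.1401 g CO₂ ÷ 44.009 g/mol = 0.0031834 mol
mol H = 2 × 0.04302 g H₂O ÷ 18.015 g/mol = 0.0047760 mol
mass O = 0.09399 − (0.038236 + 0.0048142) = 0.050939 g → mol O = 0.050939 ÷ 15.999 = 0.0031839 mol
Divide by the smallest (0.0031834 mol): C 1.000, H 1.500, O 1.000
Multiplying each by 2 gives whole numbers: C 2.00, H 3.00, O 2.00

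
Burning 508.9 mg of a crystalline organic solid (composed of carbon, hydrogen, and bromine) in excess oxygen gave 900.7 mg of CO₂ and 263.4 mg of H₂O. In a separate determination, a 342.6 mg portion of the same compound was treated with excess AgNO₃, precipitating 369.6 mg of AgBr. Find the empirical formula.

C7H10Br

mol C = 0.9007 g CO₂ ÷ 44.009 g/mol = 0.020466 mol
mol H = 2 × 0.2634 g H₂O ÷ 18.015 g/mol = 0.029242 mol
From the AgBr data: mol Br per gram of compound = (0.3696 ÷ 187.772) ÷ 0.3426 = 0.0057453 mol/g, so in the 0.5089 g combustion sample mol Br = 0.0029238 mol
Divide by the smallest (0.0029238 mol): C 7.000, H 10.002, Br 1.000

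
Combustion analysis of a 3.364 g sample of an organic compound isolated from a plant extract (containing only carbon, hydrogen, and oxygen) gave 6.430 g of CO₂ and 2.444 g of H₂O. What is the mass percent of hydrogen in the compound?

mol C = 6.430 g CO₂ ÷ 44.009 g/mol = 0.14611 mol
mol H = 2 × 2.444 g H₂O ÷ 18.015 g/mol = 0.27133 mol
mass O = 3.364 − (1.7549 + 0.27350) = 1.3356 g → mol O = 1.3356 ÷ 15.999 = 0.083481 mol
mass % H = 0.27350 g ÷ 3.364 g × 100%

8.13%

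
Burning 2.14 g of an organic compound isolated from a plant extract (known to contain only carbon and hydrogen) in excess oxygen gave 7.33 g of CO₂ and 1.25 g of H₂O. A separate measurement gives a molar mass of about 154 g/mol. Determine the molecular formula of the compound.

mol C = 7.33 g CO₂ ÷ 44.009 g/mol = 0.1666 mol
mol H = 2 × 1.25 g H₂O ÷ 18.015 g/mol = 0.1388 mol
Divide by the smallest (0.1388 mol): C 1.200, H 1.000
Multiplying each by 5 gives whole numbers: C 6.00, H 5.00
Empirical formula: C6H5
Empirical-formula mass = 77.11 g/mol; 154 ÷ 77.11 ≈ 2, so the molecular formula is C12H10.

C12H10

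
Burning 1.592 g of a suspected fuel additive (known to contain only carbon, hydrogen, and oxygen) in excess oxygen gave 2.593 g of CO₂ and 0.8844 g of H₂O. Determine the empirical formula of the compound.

C6H10O5

mol C = 2.593 g CO₂ ÷ 44.009 g/mol = 0.058920 mol
mol H = 2 × 0.8844 g H₂O ÷ 18.015 g/mol = 0.098185 mol
mass O = 1.592 − (0.70769 + 0.098970) = 0.78534 g → mol O = 0.78534 ÷ 15.999 = 0.049087 mol
Divide by the smallest (0.049087 mol): C 1.200, H 2.000, O 1.000
Multiplying each by 5 gives whole numbers: C 6.00, H 10.00, O 5.00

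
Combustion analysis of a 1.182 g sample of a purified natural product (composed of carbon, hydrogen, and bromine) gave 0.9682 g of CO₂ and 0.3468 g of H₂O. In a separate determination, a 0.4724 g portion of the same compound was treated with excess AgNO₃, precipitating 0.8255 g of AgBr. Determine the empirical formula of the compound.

C4H7Br2

mol C = 0.9682 g CO₂ ÷ 44.009 g/mol = 0.022000 mol
mol H = 2 × 0.3468 g H₂O ÷ 18.015 g/mol = 0.038501 mol
From the AgBr data: mol Br per gram of compound = (0.8255 ÷ 187.772) ÷ 0.4724 = 0.0093063 mol/g, so in the 1.182 g combustion sample mol Br = 0.011000 mol
Divide by the smallest (0.011000 mol): C 2.000, H 3.500, Br 1.000
Multiplying each by 2 gives whole numbers: C 4.00, H 7.00, Br 2.00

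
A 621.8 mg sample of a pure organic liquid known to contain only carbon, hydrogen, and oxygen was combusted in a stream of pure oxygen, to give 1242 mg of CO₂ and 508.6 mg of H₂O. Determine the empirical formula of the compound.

mol C = 1.242 g CO₂ ÷ 44.009 g/mol = 0.028222 mol
mol H = 2 × 0.5086 g H₂O ÷ 18.015 g/mol = 0.056464 mol
mass O = 0.6218 − (0.33897 + 0.056916) = 0.22592 g → mol O = 0.22592 ÷ 15.999 = 0.014121 mol
Divide by the smallest (0.014121 mol): C 1.999, H 3.999, O 1.000

C2H4O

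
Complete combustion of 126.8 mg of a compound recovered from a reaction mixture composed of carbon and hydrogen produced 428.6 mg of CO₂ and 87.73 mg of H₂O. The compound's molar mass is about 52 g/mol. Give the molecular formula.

mol C = 0.4286 g CO₂ ÷ 44.009 g/mol = 0.0097389 mol
mol H = 2 × 0.08773 g H₂O ÷ 18.015 g/mol = 0.0097397 mol
Divide by the smallest (0.0097389 mol): C 1.000, H 1.000
Empirical formula: CH
Empirical-formula mass = 13.02 g/mol; 52 ÷ 13.02 ≈ 4, so the molecular formula is C4H4.

C4H4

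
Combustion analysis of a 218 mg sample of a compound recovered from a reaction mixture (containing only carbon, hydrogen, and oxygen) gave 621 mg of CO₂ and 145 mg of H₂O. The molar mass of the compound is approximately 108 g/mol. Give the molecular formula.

mol C = 0.621 g CO₂ ÷ 44.009 g/mol = 0.01411 mol
mol H = 2 × 0.145 g H₂O ÷ 18.015 g/mol = 0.01610 mol
mass O = 0.218 − (0.1695 + 0.01623) = 0.03229 g → mol O = 0.03229 ÷ 15.999 = 0.002018 mol
Divide by the smallest (0.002018 mol): C 6.992, H 7.976, O 1.000
Empirical formula: C7H8O
Empirical-formula mass = 108.14 g/mol; 108 ÷ 108.14 ≈ 1, so the molecular formula is C7H8O.

C7H8O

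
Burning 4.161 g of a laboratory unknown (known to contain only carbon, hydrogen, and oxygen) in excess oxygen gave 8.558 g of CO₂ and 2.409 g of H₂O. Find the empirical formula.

C8H11O4

mol C = 8.558 g CO₂ ÷ 44.009 g/mol = 0.19446 mol
mol H = 2 × 2.409 g H₂O ÷ 18.015 g/mol = 0.26744 mol
mass O = 4.161 − (2.3357 + 0.26958) = 1.5558 g → mol O = 1.5558 ÷ 15.999 = 0.097241 mol
Divide by the smallest (0.097241 mol): C 2.000, H 2.750, O 1.000
Multiplying each by 4 gives whole numbers: C 8.00, H 11.00, O 4.00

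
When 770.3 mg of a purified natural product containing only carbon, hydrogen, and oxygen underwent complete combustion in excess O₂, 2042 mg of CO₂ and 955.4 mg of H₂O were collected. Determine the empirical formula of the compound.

mol C = 2.042 g CO₂ ÷ 44.009 g/mol = 0.046400 mol
mol H = 2 × 0.9554 g H₂O ÷ 18.015 g/mol = 0.10607 mol
mass O = 0.7703 − (0.55731 + 0.10692) = 0.10608 g → mol O = 0.10608 ÷ 15.999 = 0.0066303 mol
Divide by the smallest (0.0066303 mol): C 6.998, H 15.997, O 1.000

C7H16O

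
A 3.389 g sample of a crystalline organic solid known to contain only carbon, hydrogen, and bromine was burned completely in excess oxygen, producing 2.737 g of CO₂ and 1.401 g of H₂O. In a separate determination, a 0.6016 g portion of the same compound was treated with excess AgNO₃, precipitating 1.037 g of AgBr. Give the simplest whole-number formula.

C2H5Br

mol C = 2.737 g CO₂ ÷ 44.009 g/mol = 0.062192 mol
mol H = 2 × 1.401 g H₂O ÷ 18.015 g/mol = 0.15554 mol
From the AgBr data: mol Br per gram of compound = (1.037 ÷ 187.772) ÷ 0.6016 = 0.0091799 mol/g, so in the 3.389 g combustion sample mol Br = 0.031111 mol
Divide by the smallest (0.031111 mol): C 1.999, H 4.999, Br 1.000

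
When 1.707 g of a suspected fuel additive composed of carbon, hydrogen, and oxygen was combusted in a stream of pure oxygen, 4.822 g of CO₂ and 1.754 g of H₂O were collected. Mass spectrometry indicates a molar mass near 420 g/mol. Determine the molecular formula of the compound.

C27H48O3

mol C = 4.822 g CO₂ ÷ 44.009 g/mol = 0.10957 mol
mol H = 2 × 1.754 g H₂O ÷ 18.015 g/mol = 0.19473 mol
mass O = 1.707 − (1.3160 + 0.19628) = 0.19469 g → mol O = 0.19469 ÷ 15.999 = 0.012169 mol
Divide by the smallest (0.012169 mol): C 9.004, H 16.002, O 1.000
Empirical formula: C9H16O
Empirical-formula mass = 140.23 g/mol; 420 ÷ 140.23 ≈ 3, so the molecular formula is C27H48O3.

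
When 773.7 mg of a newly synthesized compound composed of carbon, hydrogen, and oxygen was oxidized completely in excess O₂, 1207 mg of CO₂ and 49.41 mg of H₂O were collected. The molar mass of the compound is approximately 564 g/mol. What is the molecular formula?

mol C = 1.207 g CO₂ ÷ 44.009 g/mol = 0.027426 mol
mol H = 2 × 0.04941 g H₂O ÷ 18.015 g/mol = 0.0054854 mol
mass O = 0.7737 − (0.32942 + 0.0055293) = 0.43875 g → mol O = 0.43875 ÷ 15.999 = 0.027424 mol
Divide by the smallest (0.0054854 mol): C 5.000, H 1.000, O 4.999
Empirical formula: C5HO5
Empirical-formula mass = 141.06 g/mol; 564 ÷ 141.06 ≈ 4, so the molecular formula is C20H4O20.

C20H4O20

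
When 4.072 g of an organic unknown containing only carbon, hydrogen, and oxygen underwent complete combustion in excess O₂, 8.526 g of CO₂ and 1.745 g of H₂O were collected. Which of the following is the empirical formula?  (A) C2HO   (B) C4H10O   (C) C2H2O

(C) C2H2O

mol C = 8.526 g CO₂ ÷ 44.009 g/mol = 0.19373 mol
mol H = 2 × 1.745 g H₂O ÷ 18.015 g/mol = 0.19373 mol
mass O = 4.072 − (2.3269 + 0.19528) = 1.5498 g → mol O = 1.5498 ÷ 15.999 = 0.096868 mol
Divide by the smallest (0.096868 mol): C 2.000, H 2.000, O 1.000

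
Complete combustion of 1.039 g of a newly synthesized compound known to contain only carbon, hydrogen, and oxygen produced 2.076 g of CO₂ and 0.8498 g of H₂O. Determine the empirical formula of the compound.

C2H4O

mol C = 2.076 g CO₂ ÷ 44.009 g/mol = 0.047172 mol
mol H = 2 × 0.8498 g H₂O ÷ 18.015 g/mol = 0.094344 mol
mass O = 1.039 − (0.56658 + 0.095098) = 0.37732 g → mol O = 0.37732 ÷ 15.999 = 0.023584 mol
Divide by the smallest (0.023584 mol): C 2.000, H 4.000, O 1.000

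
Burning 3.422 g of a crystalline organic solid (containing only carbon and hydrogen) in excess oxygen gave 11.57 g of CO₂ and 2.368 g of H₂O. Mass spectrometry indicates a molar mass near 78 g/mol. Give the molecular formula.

C6H6

mol C = 11.57 g CO₂ ÷ 44.009 g/mol = 0.26290 mol
mol H = 2 × 2.368 g H₂O ÷ 18.015 g/mol = 0.26289 mol
Divide by the smallest (0.26289 mol): C 1.000, H 1.000
Empirical formula: CH
Empirical-formula mass = 13.02 g/mol; 78 ÷ 13.02 ≈ 6, so the molecular formula is C6H6.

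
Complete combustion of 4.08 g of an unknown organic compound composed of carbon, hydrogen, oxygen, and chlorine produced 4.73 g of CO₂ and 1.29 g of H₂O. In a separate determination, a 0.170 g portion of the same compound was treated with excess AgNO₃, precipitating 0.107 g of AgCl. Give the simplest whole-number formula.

C6H8ClO7

mol C = 4.73 g CO₂ ÷ 44.009 g/mol = 0.1075 mol
mol H = 2 × 1.29 g H₂O ÷ 18.015 g/mol = 0.1432 mol
From the AgCl data: mol Cl per gram of compound = (0.107 ÷ 143.318) ÷ 0.170 = 0.004392 mol/g, so in the 4.08 g combustion sample mol Cl = 0.01792 mol
mass O = 4.08 − (1.291 + 0.1444 + 0.6352) = 2.010 g → mol O = 2.010 ÷ 15.999 = 0.1256 mol
Divide by the smallest (0.01792 mol): C 5.998, H 7.993, Cl 1.000, O 7.010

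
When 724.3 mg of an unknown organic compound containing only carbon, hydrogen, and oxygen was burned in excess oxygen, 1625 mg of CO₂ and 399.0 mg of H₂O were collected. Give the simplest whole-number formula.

mol C = 1.625 g CO₂ ÷ 44.009 g/mol = 0.036924 mol
mol H = 2 × 0.3990 g H₂O ÷ 18.015 g/mol = 0.044296 mol
mass O = 0.7243 − (0.44350 + 0.044651) = 0.23615 g → mol O = 0.23615 ÷ 15.999 = 0.014760 mol
Divide by the smallest (0.014760 mol): C 2.502, H 3.001, O 1.000
Multiplying each by 2 gives whole numbers: C 5.00, H 6.00, O 2.00

C5H6O2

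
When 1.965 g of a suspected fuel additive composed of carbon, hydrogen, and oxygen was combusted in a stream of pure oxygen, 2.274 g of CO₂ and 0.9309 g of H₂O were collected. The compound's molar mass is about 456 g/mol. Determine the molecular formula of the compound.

mol C = 2.274 g CO₂ ÷ 44.009 g/mol = 0.051671 mol
mol H = 2 × 0.9309 g H₂O ÷ 18.015 g/mol = 0.10335 mol
mass O = 1.965 − (0.62062 + 0.10417) = 1.2402 g → mol O = 1.2402 ÷ 15.999 = 0.077518 mol
Divide by the smallest (0.051671 mol): C 1.000, H 2.000, O 1.500
Multiplying each by 2 gives whole numbers: C 2.00, H 4.00, O 3.00
Empirical formula: C2H4O3
Empirical-formula mass = 76.05 g/mol; 456 ÷ 76.05 ≈ 6, so the molecular formula is C12H24O18.

C12H24O18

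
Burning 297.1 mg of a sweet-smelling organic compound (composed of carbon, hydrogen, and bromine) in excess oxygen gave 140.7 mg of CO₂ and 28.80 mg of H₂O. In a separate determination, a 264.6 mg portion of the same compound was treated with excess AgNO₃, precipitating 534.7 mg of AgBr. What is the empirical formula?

mol C = 0.1407 g CO₂ ÷ 44.009 g/mol = 0.0031971 mol
mol H = 2 × 0.02880 g H₂O ÷ 18.015 g/mol = 0.0031973 mol
From the AgBr data: mol Br per gram of compound = (0.5347 ÷ 187.772) ÷ 0.2646 = 0.010762 mol/g, so in the 0.2971 g combustion sample mol Br = 0.0031974 mol
Divide by the smallest (0.0031971 mol): C 1.000, H 1.000, Br 1.000

CHBr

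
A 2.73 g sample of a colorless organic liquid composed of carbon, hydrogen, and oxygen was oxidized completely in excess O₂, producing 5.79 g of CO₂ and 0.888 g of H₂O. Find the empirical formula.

mol C = 5.79 g CO₂ ÷ 44.009 g/mol = 0.1316 mol
mol H = 2 × 0.888 g H₂O ÷ 18.015 g/mol = 0.09858 mol
mass O = 2.73 − (1.580 + 0.09937) = 1.050 g → mol O = 1.050 ÷ 15.999 = 0.06565 mol
Divide by the smallest (0.06565 mol): C 2.004, H 1.502, O 1.000
Multiplying each by 2 gives whole numbers: C 4.01, H 3.00, O 2.00

C4H3O2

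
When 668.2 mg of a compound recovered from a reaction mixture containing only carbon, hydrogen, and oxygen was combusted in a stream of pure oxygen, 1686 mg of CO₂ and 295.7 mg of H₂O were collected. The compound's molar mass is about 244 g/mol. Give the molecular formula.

mol C = 1.686 g CO₂ ÷ 44.009 g/mol = 0.038310 mol
mol H = 2 × 0.2957 g H₂O ÷ 18.015 g/mol = 0.032828 mol
mass O = 0.6682 − (0.46015 + 0.033091) = 0.17496 g → mol O = 0.17496 ÷ 15.999 = 0.010936 mol
Divide by the smallest (0.010936 mol): C 3.503, H 3.002, O 1.000
Multiplying each by 2 gives whole numbers: C 7.01, H 6.00, O 2.00
Empirical formula: C7H6O2
Empirical-formula mass = 122.12 g/mol; 244 ÷ 122.12 ≈ 2, so the molecular formula is C14H12O4.

C14H12O4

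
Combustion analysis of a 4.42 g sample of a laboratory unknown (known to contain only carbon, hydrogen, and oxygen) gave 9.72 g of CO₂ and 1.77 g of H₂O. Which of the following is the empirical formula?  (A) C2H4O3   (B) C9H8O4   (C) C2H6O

mol C = 9.72 g CO₂ ÷ 44.009 g/mol = 0.2209 mol
mol H = 2 × 1.77 g H₂O ÷ 18.015 g/mol = 0.1965 mol
mass O = 4.42 − (2.653 + 0.1981) = 1.569 g → mol O = 1.569 ÷ 15.999 = 0.09808 mol
Divide by the smallest (0.09808 mol): C 2.252, H 2.004, O 1.000
Multiplying each by 4 gives whole numbers: C 9.01, H 8.01, O 4.00

(B) C9H8O4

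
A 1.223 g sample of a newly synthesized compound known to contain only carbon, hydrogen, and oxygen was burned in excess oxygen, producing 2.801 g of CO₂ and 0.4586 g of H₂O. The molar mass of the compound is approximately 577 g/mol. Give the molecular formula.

mol C = 2.801 g CO₂ ÷ 44.009 g/mol = 0.063646 mol
mol H = 2 × 0.4586 g H₂O ÷ 18.015 g/mol = 0.050913 mol
mass O = 1.223 − (0.76445 + 0.051320) = 0.40723 g → mol O = 0.40723 ÷ 15.999 = 0.025453 mol
Divide by the smallest (0.025453 mol): C 2.501, H 2.000, O 1.000
Multiplying each by 2 gives whole numbers: C 5.00, H 4.00, O 2.00
Empirical formula: C5H4O2
Empirical-formula mass = 96.08 g/mol; 577 ÷ 96.08 ≈ 6, so the molecular formula is C30H24O12.

C30H24O12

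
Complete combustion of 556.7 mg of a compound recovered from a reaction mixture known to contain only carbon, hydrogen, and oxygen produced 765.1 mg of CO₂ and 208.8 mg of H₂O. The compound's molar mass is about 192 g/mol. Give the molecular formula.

mol C = 0.7651 g CO₂ ÷ 44.009 g/mol = 0.017385 mol
mol H = 2 × 0.2088 g H₂O ÷ 18.015 g/mol = 0.023181 mol
mass O = 0.5567 − (0.20881 + 0.023366) = 0.32452 g → mol O = 0.32452 ÷ 15.999 = 0.020284 mol
Divide by the smallest (0.017385 mol): C 1.000, H 1.333, O 1.167
Multiplying each by 6 gives whole numbers: C 6.00, H 8.00, O 7.00
Empirical formula: C6H8O7
Empirical-formula mass = 192.12 g/mol; 192 ÷ 192.12 ≈ 1, so the molecular formula is C6H8O7.

C6H8O7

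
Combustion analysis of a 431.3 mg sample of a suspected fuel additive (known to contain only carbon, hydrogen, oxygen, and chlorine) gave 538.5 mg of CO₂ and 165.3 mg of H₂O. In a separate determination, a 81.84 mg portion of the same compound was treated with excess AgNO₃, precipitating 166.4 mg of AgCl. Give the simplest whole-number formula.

mol C = 0.5385 g CO₂ ÷ 44.009 g/mol = 0.012236 mol
mol H = 2 × 0.1653 g H₂O ÷ 18.015 g/mol = 0.018351 mol
From the AgCl data: mol Cl per gram of compound = (0.1664 ÷ 143.318) ÷ 0.08184 = 0.014187 mol/g, so in the 0.4313 g combustion sample mol Cl = 0.0061188 mol
mass O = 0.4313 − (0.14697 + 0.018498 + 0.21691) = 0.048922 g → mol O = 0.048922 ÷ 15.999 = 0.0030578 mol
Divide by the smallest (0.0030578 mol): C 4.002, H 6.001, Cl 2.001, O 1.000

C4H6Cl2O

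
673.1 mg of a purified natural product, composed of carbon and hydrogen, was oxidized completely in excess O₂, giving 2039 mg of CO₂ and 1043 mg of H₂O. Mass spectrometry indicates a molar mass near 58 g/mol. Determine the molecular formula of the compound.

mol C = 2.039 g CO₂ ÷ 44.009 g/mol = 0.046331 mol
mol H = 2 × 1.043 g H₂O ÷ 18.015 g/mol = 0.11579 mol
Divide by the smallest (0.046331 mol): C 1.000, H 2.499
Multiplying each by 2 gives whole numbers: C 2.00, H 5.00
Empirical formula: C2H5
Empirical-formula mass = 29.06 g/mol; 58 ÷ 29.06 ≈ 2, so the molecular formula is C4H10.

C4H10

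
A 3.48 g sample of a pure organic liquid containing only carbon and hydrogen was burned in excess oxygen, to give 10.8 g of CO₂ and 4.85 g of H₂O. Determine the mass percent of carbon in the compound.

mol C = 10.8 g CO₂ ÷ 44.009 g/mol = 0.2454 mol
mol H = 2 × 4.85 g H₂O ÷ 18.015 g/mol = 0.5384 mol
mass % C = 2.948 g ÷ 3.48 g × 100%

84.7%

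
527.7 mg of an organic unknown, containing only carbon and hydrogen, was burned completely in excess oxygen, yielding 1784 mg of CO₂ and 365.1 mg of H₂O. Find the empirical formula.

CH

mol C = 1.784 g CO₂ ÷ 44.009 g/mol = 0.040537 mol
mol H = 2 × 0.3651 g H₂O ÷ 18.015 g/mol = 0.040533 mol
Divide by the smallest (0.040533 mol): C 1.000, H 1.000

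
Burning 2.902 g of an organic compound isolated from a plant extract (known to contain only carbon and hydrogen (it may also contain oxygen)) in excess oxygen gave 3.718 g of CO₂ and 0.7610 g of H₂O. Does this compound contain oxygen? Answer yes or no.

mol C = 3.718 g CO₂ ÷ 44.009 g/mol = 0.084483 mol
mol H = 2 × 0.7610 g H₂O ÷ 18.015 g/mol = 0.084485 mol
C and H account for only 1.0999 g of the 2.902 g sample; the remaining 1.8021 g must be oxygen.

yes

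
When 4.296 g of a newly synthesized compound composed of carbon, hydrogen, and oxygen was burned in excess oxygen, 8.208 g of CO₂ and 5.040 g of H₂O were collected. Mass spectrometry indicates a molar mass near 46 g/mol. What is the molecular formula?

mol C = 8.208 g CO₂ ÷ 44.009 g/mol = 0.18651 mol
mol H = 2 × 5.040 g H₂O ÷ 18.015 g/mol = 0.55953 mol
mass O = 4.296 − (2.2401 + 0.56401) = 1.4919 g → mol O = 1.4919 ÷ 15.999 = 0.093247 mol
Divide by the smallest (0.093247 mol): C 2.000, H 6.001, O 1.000
Empirical formula: C2H6O
Empirical-formula mass = 46.07 g/mol; 46 ÷ 46.07 ≈ 1, so the molecular formula is C2H6O.

C2H6O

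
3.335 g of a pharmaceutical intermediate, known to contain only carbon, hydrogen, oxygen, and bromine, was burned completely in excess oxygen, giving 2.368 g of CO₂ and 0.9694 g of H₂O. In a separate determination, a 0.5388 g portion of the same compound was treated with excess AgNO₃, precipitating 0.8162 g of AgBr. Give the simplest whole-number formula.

C2H4BrO

mol C = 2.368 g CO₂ ÷ 44.009 g/mol = 0.053807 mol
mol H = 2 × 0.9694 g H₂O ÷ 18.015 g/mol = 0.10762 mol
From the AgBr data: mol Br per gram of compound = (0.8162 ÷ 187.772) ÷ 0.5388 = 0.0080675 mol/g, so in the 3.335 g combustion sample mol Br = 0.026905 mol
mass O = 3.335 − (0.64628 + 0.10848 + 2.1498) = 0.43042 g → mol O = 0.43042 ÷ 15.999 = 0.026903 mol
Divide by the smallest (0.026903 mol): C 2.000, H 4.000, Br 1.000, O 1.000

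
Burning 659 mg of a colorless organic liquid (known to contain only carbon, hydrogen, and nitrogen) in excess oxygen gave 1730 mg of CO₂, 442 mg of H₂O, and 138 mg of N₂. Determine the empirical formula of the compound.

C4H5N

mol C = 1.73 g CO₂ ÷ 44.009 g/mol = 0.03931 mol
mol H = 2 × 0.442 g H₂O ÷ 18.015 g/mol = 0.04907 mol
mol N = 2 × 0.138 g N₂ ÷ 28.014 g/mol = 0.009852 mol
Divide by the smallest (0.009852 mol): C 3.990, H 4.981, N 1.000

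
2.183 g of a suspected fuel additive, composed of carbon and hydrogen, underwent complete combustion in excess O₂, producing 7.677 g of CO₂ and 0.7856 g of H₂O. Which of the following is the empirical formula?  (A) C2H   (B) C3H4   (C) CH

mol C = 7.677 g CO₂ ÷ 44.009 g/mol = 0.17444 mol
mol H = 2 × 0.7856 g H₂O ÷ 18.015 g/mol = 0.087216 mol
Divide by the smallest (0.087216 mol): C 2.000, H 1.000

(A) C2H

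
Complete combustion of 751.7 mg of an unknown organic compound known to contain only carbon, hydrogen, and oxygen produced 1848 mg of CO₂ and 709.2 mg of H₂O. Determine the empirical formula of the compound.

C8H15O2

mol C = 1.848 g CO₂ ÷ 44.009 g/mol = 0.041991 mol
mol H = 2 × 0.7092 g H₂O ÷ 18.015 g/mol = 0.078734 mol
mass O = 0.7517 − (0.50436 + 0.079364) = 0.16798 g → mol O = 0.16798 ÷ 15.999 = 0.010499 mol
Divide by the smallest (0.010499 mol): C 3.999, H 7.499, O 1.000
Multiplying each by 2 gives whole numbers: C 8.00, H 15.00, O 2.00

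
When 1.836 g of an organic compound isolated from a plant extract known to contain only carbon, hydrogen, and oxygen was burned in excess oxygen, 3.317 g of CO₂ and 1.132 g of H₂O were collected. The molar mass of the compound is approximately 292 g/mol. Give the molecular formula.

C12H20O8

mol C = 3.317 g CO₂ ÷ 44.009 g/mol = 0.075371 mol
mol H = 2 × 1.132 g H₂O ÷ 18.015 g/mol = 0.12567 mol
mass O = 1.836 − (0.90528 + 0.12668) = 0.80404 g → mol O = 0.80404 ÷ 15.999 = 0.050256 mol
Divide by the smallest (0.050256 mol): C 1.500, H 2.501, O 1.000
Multiplying each by 2 gives whole numbers: C 3.00, H 5.00, O 2.00
Empirical formula: C3H5O2
Empirical-formula mass = 73.07 g/mol; 292 ÷ 73.07 ≈ 4, so the molecular formula is C12H20O8.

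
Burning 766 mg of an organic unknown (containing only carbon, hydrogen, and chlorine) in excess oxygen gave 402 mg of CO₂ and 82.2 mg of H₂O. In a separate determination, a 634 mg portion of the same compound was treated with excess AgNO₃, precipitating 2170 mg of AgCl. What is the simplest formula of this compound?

CHCl2

mol C = 0.402 g CO₂ ÷ 44.009 g/mol = 0.009134 mol
mol H = 2 × 0.0822 g H₂O ÷ 18.015 g/mol = 0.009126 mol
From the AgCl data: mol Cl per gram of compound = (2.17 ÷ 143.318) ÷ 0.634 = 0.02388 mol/g, so in the 0.766 g combustion sample mol Cl = 0.01829 mol
Divide by the smallest (0.009126 mol): C 1.001, H 1.000, Cl 2.005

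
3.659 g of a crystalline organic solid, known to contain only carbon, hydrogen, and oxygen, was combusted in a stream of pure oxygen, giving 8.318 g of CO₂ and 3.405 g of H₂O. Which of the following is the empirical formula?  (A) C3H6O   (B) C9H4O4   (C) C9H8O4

mol C = 8.318 g CO₂ ÷ 44.009 g/mol = 0.18901 mol
mol H = 2 × 3.405 g H₂O ÷ 18.015 g/mol = 0.37802 mol
mass O = 3.659 − (2.2702 + 0.38104) = 1.0078 g → mol O = 1.0078 ÷ 15.999 = 0.062991 mol
Divide by the smallest (0.062991 mol): C 3.001, H 6.001, O 1.000

(A) C3H6O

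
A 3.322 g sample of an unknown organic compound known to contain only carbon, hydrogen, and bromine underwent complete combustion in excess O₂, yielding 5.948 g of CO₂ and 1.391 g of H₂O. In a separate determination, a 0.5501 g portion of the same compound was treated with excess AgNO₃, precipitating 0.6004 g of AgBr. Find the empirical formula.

C7H8Br

mol C = 5.948 g CO₂ ÷ 44.009 g/mol = 0.13515 mol
mol H = 2 × 1.391 g H₂O ÷ 18.015 g/mol = 0.15443 mol
From the AgBr data: mol Br per gram of compound = (0.6004 ÷ 187.772) ÷ 0.5501 = 0.0058126 mol/g, so in the 3.322 g combustion sample mol Br = 0.019309 mol
Divide by the smallest (0.019309 mol): C 6.999, H 7.998, Br 1.000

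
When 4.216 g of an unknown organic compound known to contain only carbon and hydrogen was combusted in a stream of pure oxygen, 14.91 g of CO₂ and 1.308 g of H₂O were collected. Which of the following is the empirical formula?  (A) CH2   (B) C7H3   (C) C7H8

(B) C7H3

mol C = 14.91 g CO₂ ÷ 44.009 g/mol = 0.33879 mol
mol H = 2 × 1.308 g H₂O ÷ 18.015 g/mol = 0.14521 mol
Divide by the smallest (0.14521 mol): C 2.333, H 1.000
Multiplying each by 3 gives whole numbers: C 7.00, H 3.00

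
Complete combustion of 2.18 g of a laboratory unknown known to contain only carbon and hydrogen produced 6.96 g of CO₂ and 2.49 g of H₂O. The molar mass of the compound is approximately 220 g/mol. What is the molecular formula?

C16H28

mol C = 6.96 g CO₂ ÷ 44.009 g/mol = 0.1581 mol
mol H = 2 × 2.49 g H₂O ÷ 18.015 g/mol = 0.2764 mol
Divide by the smallest (0.1581 mol): C 1.000, H 1.748
Multiplying each by 4 gives whole numbers: C 4.00, H 6.99
Empirical formula: C4H7
Empirical-formula mass = 55.10 g/mol; 220 ÷ 55.10 ≈ 4, so the molecular formula is C16H28.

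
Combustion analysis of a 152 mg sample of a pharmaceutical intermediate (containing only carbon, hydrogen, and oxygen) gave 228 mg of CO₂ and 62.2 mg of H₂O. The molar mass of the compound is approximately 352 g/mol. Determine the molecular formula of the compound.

mol C = 0.228 g CO₂ ÷ 44.009 g/mol = 0.005181 mol
mol H = 2 × 0.0622 g H₂O ÷ 18.015 g/mol = 0.006905 mol
mass O = 0.152 − (0.06223 + 0.006961) = 0.08281 g → mol O = 0.08281 ÷ 15.999 = 0.005176 mol
Divide by the smallest (0.005176 mol): C 1.001, H 1.334, O 1.000
Multiplying each by 3 gives whole numbers: C 3.00, H 4.00, O 3.00
Empirical formula: C3H4O3
Empirical-formula mass = 88.06 g/mol; 352 ÷ 88.06 ≈ 4, so the molecular formula is C12H16O12.

C12H16O12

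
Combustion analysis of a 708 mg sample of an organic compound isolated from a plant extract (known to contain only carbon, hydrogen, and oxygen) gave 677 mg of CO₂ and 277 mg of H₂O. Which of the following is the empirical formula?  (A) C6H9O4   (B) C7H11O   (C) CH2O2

mol C = 0.677 g CO₂ ÷ 44.009 g/mol = 0.01538 mol
mol H = 2 × 0.277 g H₂O ÷ 18.015 g/mol = 0.03075 mol
mass O = 0.708 − (0.1848 + 0.03100) = 0.4922 g → mol O = 0.4922 ÷ 15.999 = 0.03077 mol
Divide by the smallest (0.01538 mol): C 1.000, H 1.999, O 2.000

(C) CH2O2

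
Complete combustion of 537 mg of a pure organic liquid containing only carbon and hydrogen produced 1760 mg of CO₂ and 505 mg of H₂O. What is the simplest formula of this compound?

mol C = 1.76 g CO₂ ÷ 44.009 g/mol = 0.03999 mol
mol H = 2 × 0.505 g H₂O ÷ 18.015 g/mol = 0.05606 mol
Divide by the smallest (0.03999 mol): C 1.000, H 1.402
Multiplying each by 5 gives whole numbers: C 5.00, H 7.01

C5H7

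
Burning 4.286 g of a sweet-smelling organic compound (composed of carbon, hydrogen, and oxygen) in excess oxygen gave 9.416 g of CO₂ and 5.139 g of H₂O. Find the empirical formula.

mol C = 9.416 g CO₂ ÷ 44.009 g/mol = 0.21396 mol
mol H = 2 × 5.139 g H₂O ÷ 18.015 g/mol = 0.57052 mol
mass O = 4.286 − (2.5698 + 0.57509) = 1.1411 g → mol O = 1.1411 ÷ 15.999 = 0.071322 mol
Divide by the smallest (0.071322 mol): C 3.000, H 7.999, O 1.000

C3H8O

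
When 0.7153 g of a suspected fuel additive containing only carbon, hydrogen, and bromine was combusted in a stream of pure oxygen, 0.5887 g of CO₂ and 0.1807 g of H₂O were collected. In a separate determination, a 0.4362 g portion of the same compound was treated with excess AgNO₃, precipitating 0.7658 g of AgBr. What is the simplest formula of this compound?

C2H3Br

mol C = 0.5887 g CO₂ ÷ 44.009 g/mol = 0.013377 mol
mol H = 2 × 0.1807 g H₂O ÷ 18.015 g/mol = 0.020061 mol
From the AgBr data: mol Br per gram of compound = (0.7658 ÷ 187.772) ÷ 0.4362 = 0.0093497 mol/g, so in the 0.7153 g combustion sample mol Br = 0.0066879 mol
Divide by the smallest (0.0066879 mol): C 2.000, H 3.000, Br 1.000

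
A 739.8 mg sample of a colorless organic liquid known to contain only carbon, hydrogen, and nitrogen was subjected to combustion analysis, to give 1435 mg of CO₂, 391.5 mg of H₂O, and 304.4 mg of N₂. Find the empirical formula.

mol C = 1.435 g CO₂ ÷ 44.009 g/mol = 0.032607 mol
mol H = 2 × 0.3915 g H₂O ÷ 18.015 g/mol = 0.043464 mol
mol N = 2 × 0.3044 g N₂ ÷ 28.014 g/mol = 0.021732 mol
Divide by the smallest (0.021732 mol): C 1.500, H 2.000, N 1.000
Multiplying each by 2 gives whole numbers: C 3.00, H 4.00, N 2.00

C3H4N2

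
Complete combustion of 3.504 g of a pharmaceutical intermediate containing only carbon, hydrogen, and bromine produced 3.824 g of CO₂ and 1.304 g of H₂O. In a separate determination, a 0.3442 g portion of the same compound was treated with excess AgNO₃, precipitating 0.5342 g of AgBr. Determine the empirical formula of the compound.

mol C = 3.824 g CO₂ ÷ 44.009 g/mol = 0.086891 mol
mol H = 2 × 1.304 g H₂O ÷ 18.015 g/mol = 0.14477 mol
From the AgBr data: mol Br per gram of compound = (0.5342 ÷ 187.772) ÷ 0.3442 = 0.0082654 mol/g, so in the 3.504 g combustion sample mol Br = 0.028962 mol
Divide by the smallest (0.028962 mol): C 3.000, H 4.999, Br 1.000

C3H5Br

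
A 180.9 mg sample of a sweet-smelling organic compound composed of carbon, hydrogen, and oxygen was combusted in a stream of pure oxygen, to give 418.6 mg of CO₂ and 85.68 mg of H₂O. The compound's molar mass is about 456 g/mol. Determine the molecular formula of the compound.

mol C = 0.4186 g CO₂ ÷ 44.009 g/mol = 0.0095117 mol
mol H = 2 × 0.08568 g H₂O ÷ 18.015 g/mol = 0.0095121 mol
mass O = 0.1809 − (0.11424 + 0.0095882) = 0.057067 g → mol O = 0.057067 ÷ 15.999 = 0.0035669 mol
Divide by the smallest (0.0035669 mol): C 2.667, H 2.667, O 1.000
Multiplying each by 3 gives whole numbers: C 8.00, H 8.00, O 3.00
Empirical formula: C8H8O3
Empirical-formula mass = 152.15 g/mol; 456 ÷ 152.15 ≈ 3, so the molecular formula is C24H24O9.

C24H24O9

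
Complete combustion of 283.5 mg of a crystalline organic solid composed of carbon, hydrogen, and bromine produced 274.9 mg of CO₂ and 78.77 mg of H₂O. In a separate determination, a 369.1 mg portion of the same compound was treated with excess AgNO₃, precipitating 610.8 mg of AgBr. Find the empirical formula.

mol C = 0.2749 g CO₂ ÷ 44.009 g/mol = 0.0062464 mol
mol H = 2 × 0.07877 g H₂O ÷ 18.015 g/mol = 0.0087449 mol
From the AgBr data: mol Br per gram of compound = (0.6108 ÷ 187.772) ÷ 0.3691 = 0.0088130 mol/g, so in the 0.2835 g combustion sample mol Br = 0.0024985 mol
Divide by the smallest (0.0024985 mol): C 2.500, H 3.500, Br 1.000
Multiplying each by 2 gives whole numbers: C 5.00, H 7.00, Br 2.00

C5H7Br2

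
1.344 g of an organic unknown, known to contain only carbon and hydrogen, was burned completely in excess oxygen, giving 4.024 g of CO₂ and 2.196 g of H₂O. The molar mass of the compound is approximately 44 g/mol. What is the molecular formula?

mol C = 4.024 g CO₂ ÷ 44.009 g/mol = 0.091436 mol
mol H = 2 × 2.196 g H₂O ÷ 18.015 g/mol = 0.24380 mol
Divide by the smallest (0.091436 mol): C 1.000, H 2.666
Multiplying each by 3 gives whole numbers: C 3.00, H 8.00
Empirical formula: C3H8
Empirical-formula mass = 44.10 g/mol; 44 ÷ 44.10 ≈ 1, so the molecular formula is C3H8.

C3H8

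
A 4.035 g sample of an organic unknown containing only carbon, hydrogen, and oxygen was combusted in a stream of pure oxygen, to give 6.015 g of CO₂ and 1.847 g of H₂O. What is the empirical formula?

C2H3O2

mol C = 6.015 g CO₂ ÷ 44.009 g/mol = 0.13668 mol
mol H = 2 × 1.847 g H₂O ÷ 18.015 g/mol = 0.20505 mol
mass O = 4.035 − (1.6416 + 0.20669) = 2.1867 g → mol O = 2.1867 ÷ 15.999 = 0.13668 mol
Divide by the smallest (0.13668 mol): C 1.000, H 1.500, O 1.000
Multiplying each by 2 gives whole numbers: C 2.00, H 3.00, O 2.00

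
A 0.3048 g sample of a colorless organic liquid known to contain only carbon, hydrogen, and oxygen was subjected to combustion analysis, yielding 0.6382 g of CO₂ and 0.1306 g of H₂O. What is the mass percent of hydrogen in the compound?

4.79%

mol C = 0.6382 g CO₂ ÷ 44.009 g/mol = 0.014502 mol
mol H = 2 × 0.1306 g H₂O ÷ 18.015 g/mol = 0.014499 mol
mass O = 0.3048 − (0.17418 + 0.014615) = 0.11601 g → mol O = 0.11601 ÷ 15.999 = 0.0072509 mol
mass % H = 0.014615 g ÷ 0.3048 g × 100%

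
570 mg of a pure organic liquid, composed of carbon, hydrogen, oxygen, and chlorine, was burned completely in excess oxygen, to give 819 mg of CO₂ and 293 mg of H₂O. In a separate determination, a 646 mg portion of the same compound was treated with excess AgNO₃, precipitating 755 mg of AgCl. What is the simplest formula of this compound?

C4H7ClO2

mol C = 0.819 g CO₂ ÷ 44.009 g/mol = 0.01861 mol
mol H = 2 × 0.293 g H₂O ÷ 18.015 g/mol = 0.03253 mol
From the AgCl data: mol Cl per gram of compound = (0.755 ÷ 143.318) ÷ 0.646 = 0.008155 mol/g, so in the 0.570 g combustion sample mol Cl = 0.004648 mol
mass O = 0.570 − (0.2235 + 0.03279 + 0.1648) = 0.1489 g → mol O = 0.1489 ÷ 15.999 = 0.009307 mol
Divide by the smallest (0.004648 mol): C 4.004, H 6.998, Cl 1.000, O 2.002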